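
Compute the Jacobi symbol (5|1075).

0

Reciprocity: 5 ≡ 1 and 1075 ≡ 3 (mod 4), so (5/1075) = +(1075/5).
Reduce top mod 5: now compute (0/5).
Top reduces to 0: gcd > 1, so the symbol is 0.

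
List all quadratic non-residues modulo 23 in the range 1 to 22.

Square k = 1,…,11 (k and 23−k give the same square):
1²=1, 2²=4, 3²=9, 4²=16, 5²≡2, 6²≡13, 7²≡3, 8²≡18, 9²≡12, 10²≡8, 11²≡6 (mod 23).
The residues are {1, 2, 3, 4, 6, 8, 9, 12, 13, 16, 18}; the non-residues are the remaining 11 nonzero classes.

5, 7, 10, 11, 14, 15, 17, 19, 20, 21, 22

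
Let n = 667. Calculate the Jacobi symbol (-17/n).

First reduce: -17 ≡ 650 (mod 667).
Pull out 2: since 667 ≡ 3 (mod 8), (2/667) = -1.
Reciprocity: 325 ≡ 1 and 667 ≡ 3 (mod 4), so (325/667) = +(667/325).
Reduce top mod 325: now compute (17/325).
Reciprocity: 17 ≡ 1 and 325 ≡ 1 (mod 4), so (17/325) = +(325/17).
Reduce top mod 17: now compute (2/17).
Pull out 2: since 17 ≡ 1 (mod 8), (2/17) = +1.
Reached (1/17) = 1. Collecting the sign flips along the way, the symbol is -1.

-1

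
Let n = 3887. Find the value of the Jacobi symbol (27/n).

Reciprocity: 27 ≡ 3 and 3887 ≡ 3 (mod 4), so (27/3887) = −(3887/27).
Reduce top mod 27: now compute (26/27).
Pull out 2: since 27 ≡ 3 (mod 8), (2/27) = -1.
Reciprocity: 13 ≡ 1 and 27 ≡ 3 (mod 4), so (13/27) = +(27/13).
Reduce top mod 13: now compute (1/13).
Reached (1/13) = 1. Collecting the sign flips along the way, the symbol is +1.

1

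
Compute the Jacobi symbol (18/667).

Pull out 2: since 667 ≡ 3 (mod 8), (2/667) = -1.
Reciprocity: 9 ≡ 1 and 667 ≡ 3 (mod 4), so (9/667) = +(667/9).
Reduce top mod 9: now compute (1/9).
Reached (1/9) = 1. Collecting the sign flips along the way, the symbol is -1.

-1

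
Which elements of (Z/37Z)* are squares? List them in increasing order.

1 3 4 7 9 10 11 12 16 21 25 26 27 28 30 33 34 36

Square k = 1,…,18 (k and 37−k give the same square):
1²=1, 2²=4, 3²=9, 4²=16, 5²=25, 6²=36, 7²≡12, 8²≡27, 9²≡7, 10²≡26, 11²≡10, 12²≡33, 13²≡21, 14²≡11, 15²≡3, 16²≡34, 17²≡30, 18²≡28 (mod 37).
So the quadratic residues mod 37 are {1, 3, 4, 7, 9, 10, 11, 12, 16, 21, 25, 26, 27, 28, 30, 33, 34, 36}.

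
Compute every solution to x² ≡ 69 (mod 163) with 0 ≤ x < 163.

Since 163 ≡ 3 (mod 4), a square root of 69 is 69^((163+1)/4) = 69^41 mod 163.
Repeated squaring: 69^2≡34, 69^4≡15, 69^8≡62, 69^16≡95, 69^32≡60 (mod 163).
69^41 = 69^(32+8+1) ≡ 118 (mod 163).
Check: 118² = 13924 ≡ 69 (mod 163). The two roots are 45 and 118.

45, 118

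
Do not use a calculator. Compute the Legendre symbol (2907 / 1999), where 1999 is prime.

1

First reduce: 2907 ≡ 908 (mod 1999).
Pull out 2^2: since 1999 ≡ 7 (mod 8), (2/1999) = +1, so (2/1999)^2 = +1.
Reciprocity: 227 ≡ 3 and 1999 ≡ 3 (mod 4), so (227/1999) = −(1999/227).
Reduce top mod 227: now compute (183/227).
Reciprocity: 183 ≡ 3 and 227 ≡ 3 (mod 4), so (183/227) = −(227/183).
Reduce top mod 183: now compute (44/183).
Pull out 2^2: since 183 ≡ 7 (mod 8), (2/183) = +1, so (2/183)^2 = +1.
Reciprocity: 11 ≡ 3 and 183 ≡ 3 (mod 4), so (11/183) = −(183/11).
Reduce top mod 11: now compute (7/11).
Reciprocity: 7 ≡ 3 and 11 ≡ 3 (mod 4), so (7/11) = −(11/7).
Reduce top mod 7: now compute (4/7).
Pull out 2^2: since 7 ≡ 7 (mod 8), (2/7) = +1, so (2/7)^2 = +1.
Reached (1/7) = 1. Collecting the sign flips along the way, the symbol is +1.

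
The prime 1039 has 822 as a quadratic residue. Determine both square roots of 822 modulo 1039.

Since 1039 ≡ 3 (mod 4), a square root of 822 is 822^((1039+1)/4) = 822^260 mod 1039.
Repeated squaring: 822^2≡334, 822^4≡383, 822^8≡190, 822^16≡774, 822^32≡612, 822^64≡504, 822^128≡500, 822^256≡640 (mod 1039).
822^260 = 822^(256+4) ≡ 955 (mod 1039).
Check: 955² = 912025 ≡ 822 (mod 1039). The two roots are 84 and 955.

84, 955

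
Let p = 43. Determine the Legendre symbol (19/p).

-1

Reciprocity: 19 ≡ 3 and 43 ≡ 3 (mod 4), so (19/43) = −(43/19).
Reduce top mod 19: now compute (5/19).
Reciprocity: 5 ≡ 1 and 19 ≡ 3 (mod 4), so (5/19) = +(19/5).
Reduce top mod 5: now compute (4/5).
Pull out 2^2: since 5 ≡ 5 (mod 8), (2/5) = -1, so (2/5)^2 = +1.
Reached (1/5) = 1. Collecting the sign flips along the way, the symbol is -1.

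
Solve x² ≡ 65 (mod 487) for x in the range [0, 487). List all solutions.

50, 437

Since 487 ≡ 3 (mod 4), a square root of 65 is 65^((487+1)/4) = 65^122 mod 487.
Repeated squaring: 65^2≡329, 65^4≡127, 65^8≡58, 65^16≡442, 65^32≡77, 65^64≡85 (mod 487).
65^122 = 65^(64+32+16+8+2) ≡ 50 (mod 487).
Check: 50² = 2500 ≡ 65 (mod 487). The two roots are 50 and 437.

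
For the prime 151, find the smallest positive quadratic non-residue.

(2/151) = +1, so 2 is a residue.
(3/151) = −1, so 3 is the smallest positive non-residue mod 151.

3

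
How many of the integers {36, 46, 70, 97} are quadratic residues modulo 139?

2

(36/139) = +1 → QR.
(46/139) = +1 → QR.
(70/139) = -1 → non-residue.
(97/139) = -1 → non-residue.
Total quadratic residues among the 4: 2.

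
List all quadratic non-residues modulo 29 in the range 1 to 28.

2 3 8 10 11 12 14 15 17 18 19 21 26 27

Square k = 1,…,14 (k and 29−k give the same square):
1²=1, 2²=4, 3²=9, 4²=16, 5²=25, 6²≡7, 7²≡20, 8²≡6, 9²≡23, 10²≡13, 11²≡5, 12²≡28, 13²≡24, 14²≡22 (mod 29).
The residues are {1, 4, 5, 6, 7, 9, 13, 16, 20, 22, 23, 24, 25, 28}; the non-residues are the remaining 14 nonzero classes.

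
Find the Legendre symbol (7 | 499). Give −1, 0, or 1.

-1

Reciprocity: 7 ≡ 3 and 499 ≡ 3 (mod 4), so (7/499) = −(499/7).
Reduce top mod 7: now compute (2/7).
Pull out 2: since 7 ≡ 7 (mod 8), (2/7) = +1.
Reached (1/7) = 1. Collecting the sign flips along the way, the symbol is -1.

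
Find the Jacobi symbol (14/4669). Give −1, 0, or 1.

0

Pull out 2: since 4669 ≡ 5 (mod 8), (2/4669) = -1.
Reciprocity: 7 ≡ 3 and 4669 ≡ 1 (mod 4), so (7/4669) = +(4669/7).
Reduce top mod 7: now compute (0/7).
Top reduces to 0: gcd > 1, so the symbol is 0.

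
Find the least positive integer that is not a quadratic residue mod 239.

7

(2/239) = +1, so 2 is a residue.
(3/239) = +1, so 3 is a residue.
(4/239) = +1, so 4 is a residue.
(5/239) = +1, so 5 is a residue.
(6/239) = +1, so 6 is a residue.
(7/239) = −1, so 7 is the smallest positive non-residue mod 239.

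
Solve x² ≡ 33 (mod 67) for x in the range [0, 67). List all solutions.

10, 57

Since 67 ≡ 3 (mod 4), a square root of 33 is 33^((67+1)/4) = 33^17 mod 67.
Repeated squaring: 33^2≡17, 33^4≡21, 33^8≡39, 33^16≡47 (mod 67).
33^17 = 33^(16+1) ≡ 10 (mod 67).
Check: 10² = 100 ≡ 33 (mod 67). The two roots are 10 and 57.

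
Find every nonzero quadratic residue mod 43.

Square k = 1,…,21 (k and 43−k give the same square):
1²=1, 2²=4, 3²=9, 4²=16, 5²=25, 6²=36, 7²≡6, 8²≡21, 9²≡38, 10²≡14, 11²≡35, 12²≡15, 13²≡40, 14²≡24, 15²≡10, 16²≡41, 17²≡31, 18²≡23, 19²≡17, 20²≡13, 21²≡11 (mod 43).
So the quadratic residues mod 43 are {1, 4, 6, 9, 10, 11, 13, 14, 15, 16, 17, 21, 23, 24, 25, 31, 35, 36, 38, 40, 41}.

1 4 6 9 10 11 13 14 15 16 17 21 23 24 25 31 35 36 38 40 41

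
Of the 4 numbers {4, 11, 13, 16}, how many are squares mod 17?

3

(4/17) = +1 → QR.
(11/17) = -1 → non-residue.
(13/17) = +1 → QR.
(16/17) = +1 → QR.
Total quadratic residues among the 4: 3.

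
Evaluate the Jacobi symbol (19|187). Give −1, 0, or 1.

Reciprocity: 19 ≡ 3 and 187 ≡ 3 (mod 4), so (19/187) = −(187/19).
Reduce top mod 19: now compute (16/19).
Pull out 2^4: since 19 ≡ 3 (mod 8), (2/19) = -1, so (2/19)^4 = +1.
Reached (1/19) = 1. Collecting the sign flips along the way, the symbol is -1.

-1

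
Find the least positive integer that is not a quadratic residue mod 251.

2

(2/251) = −1, so 2 is the smallest positive non-residue mod 251.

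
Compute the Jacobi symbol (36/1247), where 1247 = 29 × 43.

1

Pull out 2^2: since 1247 ≡ 7 (mod 8), (2/1247) = +1, so (2/1247)^2 = +1.
Reciprocity: 9 ≡ 1 and 1247 ≡ 3 (mod 4), so (9/1247) = +(1247/9).
Reduce top mod 9: now compute (5/9).
Reciprocity: 5 ≡ 1 and 9 ≡ 1 (mod 4), so (5/9) = +(9/5).
Reduce top mod 5: now compute (4/5).
Pull out 2^2: since 5 ≡ 5 (mod 8), (2/5) = -1, so (2/5)^2 = +1.
Reached (1/5) = 1. Collecting the sign flips along the way, the symbol is +1.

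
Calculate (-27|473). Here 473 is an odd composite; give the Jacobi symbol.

First reduce: -27 ≡ 446 (mod 473).
Pull out 2: since 473 ≡ 1 (mod 8), (2/473) = +1.
Reciprocity: 223 ≡ 3 and 473 ≡ 1 (mod 4), so (223/473) = +(473/223).
Reduce top mod 223: now compute (27/223).
Reciprocity: 27 ≡ 3 and 223 ≡ 3 (mod 4), so (27/223) = −(223/27).
Reduce top mod 27: now compute (7/27).
Reciprocity: 7 ≡ 3 and 27 ≡ 3 (mod 4), so (7/27) = −(27/7).
Reduce top mod 7: now compute (6/7).
Pull out 2: since 7 ≡ 7 (mod 8), (2/7) = +1.
Reciprocity: 3 ≡ 3 and 7 ≡ 3 (mod 4), so (3/7) = −(7/3).
Reduce top mod 3: now compute (1/3).
Reached (1/3) = 1. Collecting the sign flips along the way, the symbol is -1.

-1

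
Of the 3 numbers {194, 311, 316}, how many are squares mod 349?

(194/349) = +1 → QR.
(311/349) = -1 → non-residue.
(316/349) = -1 → non-residue.
Total quadratic residues among the 3: 1.

1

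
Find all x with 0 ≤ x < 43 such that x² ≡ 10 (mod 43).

Since 43 ≡ 3 (mod 4), a square root of 10 is 10^((43+1)/4) = 10^11 mod 43.
Repeated squaring: 10^2≡14, 10^4≡24, 10^8≡17 (mod 43).
10^11 = 10^(8+2+1) ≡ 15 (mod 43).
Check: 15² = 225 ≡ 10 (mod 43). The two roots are 15 and 28.

15, 28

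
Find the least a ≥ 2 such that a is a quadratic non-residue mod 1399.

3

(2/1399) = +1, so 2 is a residue.
(3/1399) = −1, so 3 is the smallest positive non-residue mod 1399.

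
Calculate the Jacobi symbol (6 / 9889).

1

Pull out 2: since 9889 ≡ 1 (mod 8), (2/9889) = +1.
Reciprocity: 3 ≡ 3 and 9889 ≡ 1 (mod 4), so (3/9889) = +(9889/3).
Reduce top mod 3: now compute (1/3).
Reached (1/3) = 1. Collecting the sign flips along the way, the symbol is +1.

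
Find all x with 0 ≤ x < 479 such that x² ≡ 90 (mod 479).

Since 479 ≡ 3 (mod 4), a square root of 90 is 90^((479+1)/4) = 90^120 mod 479.
Repeated squaring: 90^2≡436, 90^4≡412, 90^8≡178, 90^16≡70, 90^32≡110, 90^64≡125 (mod 479).
90^120 = 90^(64+32+16+8) ≡ 112 (mod 479).
Check: 112² = 12544 ≡ 90 (mod 479). The two roots are 112 and 367.

112, 367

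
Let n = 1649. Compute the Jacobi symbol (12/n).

-1

Pull out 2^2: since 1649 ≡ 1 (mod 8), (2/1649) = +1, so (2/1649)^2 = +1.
Reciprocity: 3 ≡ 3 and 1649 ≡ 1 (mod 4), so (3/1649) = +(1649/3).
Reduce top mod 3: now compute (2/3).
Pull out 2: since 3 ≡ 3 (mod 8), (2/3) = -1.
Reached (1/3) = 1. Collecting the sign flips along the way, the symbol is -1.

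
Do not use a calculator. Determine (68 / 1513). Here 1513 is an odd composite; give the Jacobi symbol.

Pull out 2^2: since 1513 ≡ 1 (mod 8), (2/1513) = +1, so (2/1513)^2 = +1.
Reciprocity: 17 ≡ 1 and 1513 ≡ 1 (mod 4), so (17/1513) = +(1513/17).
Reduce top mod 17: now compute (0/17).
Top reduces to 0: gcd > 1, so the symbol is 0.

0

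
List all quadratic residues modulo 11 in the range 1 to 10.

1,3,4,5,9

Square k = 1,…,5 (k and 11−k give the same square):
1²=1, 2²=4, 3²=9, 4²≡5, 5²≡3 (mod 11).
So the quadratic residues mod 11 are {1, 3, 4, 5, 9}.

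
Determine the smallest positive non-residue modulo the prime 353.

3

(2/353) = +1, so 2 is a residue.
(3/353) = −1, so 3 is the smallest positive non-residue mod 353.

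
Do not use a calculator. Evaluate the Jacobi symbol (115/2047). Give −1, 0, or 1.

0

Reciprocity: 115 ≡ 3 and 2047 ≡ 3 (mod 4), so (115/2047) = −(2047/115).
Reduce top mod 115: now compute (92/115).
Pull out 2^2: since 115 ≡ 3 (mod 8), (2/115) = -1, so (2/115)^2 = +1.
Reciprocity: 23 ≡ 3 and 115 ≡ 3 (mod 4), so (23/115) = −(115/23).
Reduce top mod 23: now compute (0/23).
Top reduces to 0: gcd > 1, so the symbol is 0.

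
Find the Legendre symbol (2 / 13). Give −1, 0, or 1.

-1

Euler's criterion: (2/13) ≡ 2^6 (mod 13).
2^2 ≡ 4 (mod 13)
2^4 ≡ 3 (mod 13)
2^6 = 2^(4+2) ≡ 12 (mod 13).
Result is 12 ≡ −1, so (2/13) = −1.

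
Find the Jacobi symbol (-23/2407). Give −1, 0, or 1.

-1

First reduce: -23 ≡ 2384 (mod 2407).
Pull out 2^4: since 2407 ≡ 7 (mod 8), (2/2407) = +1, so (2/2407)^4 = +1.
Reciprocity: 149 ≡ 1 and 2407 ≡ 3 (mod 4), so (149/2407) = +(2407/149).
Reduce top mod 149: now compute (23/149).
Reciprocity: 23 ≡ 3 and 149 ≡ 1 (mod 4), so (23/149) = +(149/23).
Reduce top mod 23: now compute (11/23).
Reciprocity: 11 ≡ 3 and 23 ≡ 3 (mod 4), so (11/23) = −(23/11).
Reduce top mod 11: now compute (1/11).
Reached (1/11) = 1. Collecting the sign flips along the way, the symbol is -1.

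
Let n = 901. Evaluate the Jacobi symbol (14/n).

Pull out 2: since 901 ≡ 5 (mod 8), (2/901) = -1.
Reciprocity: 7 ≡ 3 and 901 ≡ 1 (mod 4), so (7/901) = +(901/7).
Reduce top mod 7: now compute (5/7).
Reciprocity: 5 ≡ 1 and 7 ≡ 3 (mod 4), so (5/7) = +(7/5).
Reduce top mod 5: now compute (2/5).
Pull out 2: since 5 ≡ 5 (mod 8), (2/5) = -1.
Reached (1/5) = 1. Collecting the sign flips along the way, the symbol is +1.

1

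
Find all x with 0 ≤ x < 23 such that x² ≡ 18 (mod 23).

8, 15

Since 23 ≡ 3 (mod 4), a square root of 18 is 18^((23+1)/4) = 18^6 mod 23.
Repeated squaring: 18^2≡2, 18^4≡4 (mod 23).
18^6 = 18^(4+2) ≡ 8 (mod 23).
Check: 8² = 64 ≡ 18 (mod 23). The two roots are 8 and 15.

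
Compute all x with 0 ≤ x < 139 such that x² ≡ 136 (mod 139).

Since 139 ≡ 3 (mod 4), a square root of 136 is 136^((139+1)/4) = 136^35 mod 139.
Repeated squaring: 136^2≡9, 136^4≡81, 136^8≡28, 136^16≡89, 136^32≡137 (mod 139).
136^35 = 136^(32+2+1) ≡ 54 (mod 139).
Check: 54² = 2916 ≡ 136 (mod 139). The two roots are 54 and 85.

54, 85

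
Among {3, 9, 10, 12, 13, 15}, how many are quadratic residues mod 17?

3

(3/17) = -1 → non-residue.
(9/17) = +1 → QR.
(10/17) = -1 → non-residue.
(12/17) = -1 → non-residue.
(13/17) = +1 → QR.
(15/17) = +1 → QR.
Total quadratic residues among the 6: 3.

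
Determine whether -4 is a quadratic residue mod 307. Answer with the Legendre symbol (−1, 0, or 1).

First reduce: -4 ≡ 303 (mod 307).
Reciprocity: 303 ≡ 3 and 307 ≡ 3 (mod 4), so (303/307) = −(307/303).
Reduce top mod 303: now compute (4/303).
Pull out 2^2: since 303 ≡ 7 (mod 8), (2/303) = +1, so (2/303)^2 = +1.
Reached (1/303) = 1. Collecting the sign flips along the way, the symbol is -1.

-1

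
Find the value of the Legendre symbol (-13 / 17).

1

Euler's criterion: (-13/17) ≡ 4^8 (mod 17).
4^2 ≡ 16 (mod 17)
4^4 ≡ 1 (mod 17)
4^8 ≡ 1 (mod 17)
4^8 = 4^(8) ≡ 1 (mod 17).
Result is 1, so (-13/17) = 1.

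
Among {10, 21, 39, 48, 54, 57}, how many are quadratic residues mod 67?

4

(10/67) = +1 → QR.
(21/67) = +1 → QR.
(39/67) = +1 → QR.
(48/67) = -1 → non-residue.
(54/67) = +1 → QR.
(57/67) = -1 → non-residue.
Total quadratic residues among the 6: 4.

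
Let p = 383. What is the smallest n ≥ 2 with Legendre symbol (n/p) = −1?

(2/383) = +1, so 2 is a residue.
(3/383) = +1, so 3 is a residue.
(4/383) = +1, so 4 is a residue.
(5/383) = −1, so 5 is the smallest positive non-residue mod 383.

5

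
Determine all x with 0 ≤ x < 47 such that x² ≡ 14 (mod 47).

22, 25

Since 47 ≡ 3 (mod 4), a square root of 14 is 14^((47+1)/4) = 14^12 mod 47.
Repeated squaring: 14^2≡8, 14^4≡17, 14^8≡7 (mod 47).
14^12 = 14^(8+4) ≡ 25 (mod 47).
Check: 25² = 625 ≡ 14 (mod 47). The two roots are 22 and 25.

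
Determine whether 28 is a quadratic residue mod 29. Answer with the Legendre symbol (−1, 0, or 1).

1

Pull out 2^2: since 29 ≡ 5 (mod 8), (2/29) = -1, so (2/29)^2 = +1.
Reciprocity: 7 ≡ 3 and 29 ≡ 1 (mod 4), so (7/29) = +(29/7).
Reduce top mod 7: now compute (1/7).
Reached (1/7) = 1. Collecting the sign flips along the way, the symbol is +1.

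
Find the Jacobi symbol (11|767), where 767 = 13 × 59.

1

Reciprocity: 11 ≡ 3 and 767 ≡ 3 (mod 4), so (11/767) = −(767/11).
Reduce top mod 11: now compute (8/11).
Pull out 2^3: since 11 ≡ 3 (mod 8), (2/11) = -1, so (2/11)^3 = -1.
Reached (1/11) = 1. Collecting the sign flips along the way, the symbol is +1.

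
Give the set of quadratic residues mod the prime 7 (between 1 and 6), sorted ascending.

1 2 4

Square k = 1,…,3 (k and 7−k give the same square):
1²=1, 2²=4, 3²≡2 (mod 7).
So the quadratic residues mod 7 are {1, 2, 4}.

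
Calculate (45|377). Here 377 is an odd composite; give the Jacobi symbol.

Reciprocity: 45 ≡ 1 and 377 ≡ 1 (mod 4), so (45/377) = +(377/45).
Reduce top mod 45: now compute (17/45).
Reciprocity: 17 ≡ 1 and 45 ≡ 1 (mod 4), so (17/45) = +(45/17).
Reduce top mod 17: now compute (11/17).
Reciprocity: 11 ≡ 3 and 17 ≡ 1 (mod 4), so (11/17) = +(17/11).
Reduce top mod 11: now compute (6/11).
Pull out 2: since 11 ≡ 3 (mod 8), (2/11) = -1.
Reciprocity: 3 ≡ 3 and 11 ≡ 3 (mod 4), so (3/11) = −(11/3).
Reduce top mod 3: now compute (2/3).
Pull out 2: since 3 ≡ 3 (mod 8), (2/3) = -1.
Reached (1/3) = 1. Collecting the sign flips along the way, the symbol is -1.

-1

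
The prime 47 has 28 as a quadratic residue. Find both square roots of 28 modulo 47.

Since 47 ≡ 3 (mod 4), a square root of 28 is 28^((47+1)/4) = 28^12 mod 47.
Repeated squaring: 28^2≡32, 28^4≡37, 28^8≡6 (mod 47).
28^12 = 28^(8+4) ≡ 34 (mod 47).
Check: 34² = 1156 ≡ 28 (mod 47). The two roots are 13 and 34.

13, 34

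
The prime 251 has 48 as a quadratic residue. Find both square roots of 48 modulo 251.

53, 198

Since 251 ≡ 3 (mod 4), a square root of 48 is 48^((251+1)/4) = 48^63 mod 251.
Repeated squaring: 48^2≡45, 48^4≡17, 48^8≡38, 48^16≡189, 48^32≡79 (mod 251).
48^63 = 48^(32+16+8+4+2+1) ≡ 198 (mod 251).
Check: 198² = 39204 ≡ 48 (mod 251). The two roots are 53 and 198.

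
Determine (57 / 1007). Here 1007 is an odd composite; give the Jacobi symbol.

Reciprocity: 57 ≡ 1 and 1007 ≡ 3 (mod 4), so (57/1007) = +(1007/57).
Reduce top mod 57: now compute (38/57).
Pull out 2: since 57 ≡ 1 (mod 8), (2/57) = +1.
Reciprocity: 19 ≡ 3 and 57 ≡ 1 (mod 4), so (19/57) = +(57/19).
Reduce top mod 19: now compute (0/19).
Top reduces to 0: gcd > 1, so the symbol is 0.

0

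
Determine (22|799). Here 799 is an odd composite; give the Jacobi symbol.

Pull out 2: since 799 ≡ 7 (mod 8), (2/799) = +1.
Reciprocity: 11 ≡ 3 and 799 ≡ 3 (mod 4), so (11/799) = −(799/11).
Reduce top mod 11: now compute (7/11).
Reciprocity: 7 ≡ 3 and 11 ≡ 3 (mod 4), so (7/11) = −(11/7).
Reduce top mod 7: now compute (4/7).
Pull out 2^2: since 7 ≡ 7 (mod 8), (2/7) = +1, so (2/7)^2 = +1.
Reached (1/7) = 1. Collecting the sign flips along the way, the symbol is +1.

1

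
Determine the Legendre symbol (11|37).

Euler's criterion: (11/37) ≡ 11^18 (mod 37).
11^2 ≡ 10 (mod 37)
11^4 ≡ 26 (mod 37)
11^8 ≡ 10 (mod 37)
11^16 ≡ 26 (mod 37)
11^18 = 11^(16+2) ≡ 1 (mod 37).
Result is 1, so (11/37) = 1.

1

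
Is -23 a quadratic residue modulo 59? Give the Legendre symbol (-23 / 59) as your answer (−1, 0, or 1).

1

First reduce: -23 ≡ 36 (mod 59).
Pull out 2^2: since 59 ≡ 3 (mod 8), (2/59) = -1, so (2/59)^2 = +1.
Reciprocity: 9 ≡ 1 and 59 ≡ 3 (mod 4), so (9/59) = +(59/9).
Reduce top mod 9: now compute (5/9).
Reciprocity: 5 ≡ 1 and 9 ≡ 1 (mod 4), so (5/9) = +(9/5).
Reduce top mod 5: now compute (4/5).
Pull out 2^2: since 5 ≡ 5 (mod 8), (2/5) = -1, so (2/5)^2 = +1.
Reached (1/5) = 1. Collecting the sign flips along the way, the symbol is +1.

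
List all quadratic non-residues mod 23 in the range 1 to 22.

5 7 10 11 14 15 17 19 20 21 22

Square k = 1,…,11 (k and 23−k give the same square):
1²=1, 2²=4, 3²=9, 4²=16, 5²≡2, 6²≡13, 7²≡3, 8²≡18, 9²≡12, 10²≡8, 11²≡6 (mod 23).
The residues are {1, 2, 3, 4, 6, 8, 9, 12, 13, 16, 18}; the non-residues are the remaining 11 nonzero classes.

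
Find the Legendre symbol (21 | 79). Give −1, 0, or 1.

1

Reciprocity: 21 ≡ 1 and 79 ≡ 3 (mod 4), so (21/79) = +(79/21).
Reduce top mod 21: now compute (16/21).
Pull out 2^4: since 21 ≡ 5 (mod 8), (2/21) = -1, so (2/21)^4 = +1.
Reached (1/21) = 1. Collecting the sign flips along the way, the symbol is +1.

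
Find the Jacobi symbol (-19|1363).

-1

First reduce: -19 ≡ 1344 (mod 1363).
Pull out 2^6: since 1363 ≡ 3 (mod 8), (2/1363) = -1, so (2/1363)^6 = +1.
Reciprocity: 21 ≡ 1 and 1363 ≡ 3 (mod 4), so (21/1363) = +(1363/21).
Reduce top mod 21: now compute (19/21).
Reciprocity: 19 ≡ 3 and 21 ≡ 1 (mod 4), so (19/21) = +(21/19).
Reduce top mod 19: now compute (2/19).
Pull out 2: since 19 ≡ 3 (mod 8), (2/19) = -1.
Reached (1/19) = 1. Collecting the sign flips along the way, the symbol is -1.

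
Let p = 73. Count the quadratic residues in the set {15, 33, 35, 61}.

(15/73) = -1 → non-residue.
(33/73) = -1 → non-residue.
(35/73) = +1 → QR.
(61/73) = +1 → QR.
Total quadratic residues among the 4: 2.

2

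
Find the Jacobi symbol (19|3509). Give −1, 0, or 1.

Reciprocity: 19 ≡ 3 and 3509 ≡ 1 (mod 4), so (19/3509) = +(3509/19).
Reduce top mod 19: now compute (13/19).
Reciprocity: 13 ≡ 1 and 19 ≡ 3 (mod 4), so (13/19) = +(19/13).
Reduce top mod 13: now compute (6/13).
Pull out 2: since 13 ≡ 5 (mod 8), (2/13) = -1.
Reciprocity: 3 ≡ 3 and 13 ≡ 1 (mod 4), so (3/13) = +(13/3).
Reduce top mod 3: now compute (1/3).
Reached (1/3) = 1. Collecting the sign flips along the way, the symbol is -1.

-1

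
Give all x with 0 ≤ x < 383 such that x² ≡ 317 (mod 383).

Since 383 ≡ 3 (mod 4), a square root of 317 is 317^((383+1)/4) = 317^96 mod 383.
Repeated squaring: 317^2≡143, 317^4≡150, 317^8≡286, 317^16≡217, 317^32≡363, 317^64≡17 (mod 383).
317^96 = 317^(64+32) ≡ 43 (mod 383).
Check: 43² = 1849 ≡ 317 (mod 383). The two roots are 43 and 340.

43, 340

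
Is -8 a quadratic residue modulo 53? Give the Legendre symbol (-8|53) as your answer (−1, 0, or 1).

-1

Euler's criterion: (-8/53) ≡ 45^26 (mod 53).
45^2 ≡ 11 (mod 53)
45^4 ≡ 15 (mod 53)
45^8 ≡ 13 (mod 53)
45^16 ≡ 10 (mod 53)
45^26 = 45^(16+8+2) ≡ 52 (mod 53).
Result is 52 ≡ −1, so (-8/53) = −1.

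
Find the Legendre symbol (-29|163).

First reduce: -29 ≡ 134 (mod 163).
Pull out 2: since 163 ≡ 3 (mod 8), (2/163) = -1.
Reciprocity: 67 ≡ 3 and 163 ≡ 3 (mod 4), so (67/163) = −(163/67).
Reduce top mod 67: now compute (29/67).
Reciprocity: 29 ≡ 1 and 67 ≡ 3 (mod 4), so (29/67) = +(67/29).
Reduce top mod 29: now compute (9/29).
Reciprocity: 9 ≡ 1 and 29 ≡ 1 (mod 4), so (9/29) = +(29/9).
Reduce top mod 9: now compute (2/9).
Pull out 2: since 9 ≡ 1 (mod 8), (2/9) = +1.
Reached (1/9) = 1. Collecting the sign flips along the way, the symbol is +1.

1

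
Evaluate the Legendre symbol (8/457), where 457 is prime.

1

Pull out 2^3: since 457 ≡ 1 (mod 8), (2/457) = +1, so (2/457)^3 = +1.
Reached (1/457) = 1. Collecting the sign flips along the way, the symbol is +1.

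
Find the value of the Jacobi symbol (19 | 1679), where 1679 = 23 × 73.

Reciprocity: 19 ≡ 3 and 1679 ≡ 3 (mod 4), so (19/1679) = −(1679/19).
Reduce top mod 19: now compute (7/19).
Reciprocity: 7 ≡ 3 and 19 ≡ 3 (mod 4), so (7/19) = −(19/7).
Reduce top mod 7: now compute (5/7).
Reciprocity: 5 ≡ 1 and 7 ≡ 3 (mod 4), so (5/7) = +(7/5).
Reduce top mod 5: now compute (2/5).
Pull out 2: since 5 ≡ 5 (mod 8), (2/5) = -1.
Reached (1/5) = 1. Collecting the sign flips along the way, the symbol is -1.

-1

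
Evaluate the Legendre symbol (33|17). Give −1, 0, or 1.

First reduce: 33 ≡ 16 (mod 17).
Pull out 2^4: since 17 ≡ 1 (mod 8), (2/17) = +1, so (2/17)^4 = +1.
Reached (1/17) = 1. Collecting the sign flips along the way, the symbol is +1.

1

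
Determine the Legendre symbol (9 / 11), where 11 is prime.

1

Reciprocity: 9 ≡ 1 and 11 ≡ 3 (mod 4), so (9/11) = +(11/9).
Reduce top mod 9: now compute (2/9).
Pull out 2: since 9 ≡ 1 (mod 8), (2/9) = +1.
Reached (1/9) = 1. Collecting the sign flips along the way, the symbol is +1.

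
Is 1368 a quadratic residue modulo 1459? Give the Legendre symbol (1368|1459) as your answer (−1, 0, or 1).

Pull out 2^3: since 1459 ≡ 3 (mod 8), (2/1459) = -1, so (2/1459)^3 = -1.
Reciprocity: 171 ≡ 3 and 1459 ≡ 3 (mod 4), so (171/1459) = −(1459/171).
Reduce top mod 171: now compute (91/171).
Reciprocity: 91 ≡ 3 and 171 ≡ 3 (mod 4), so (91/171) = −(171/91).
Reduce top mod 91: now compute (80/91).
Pull out 2^4: since 91 ≡ 3 (mod 8), (2/91) = -1, so (2/91)^4 = +1.
Reciprocity: 5 ≡ 1 and 91 ≡ 3 (mod 4), so (5/91) = +(91/5).
Reduce top mod 5: now compute (1/5).
Reached (1/5) = 1. Collecting the sign flips along the way, the symbol is -1.

-1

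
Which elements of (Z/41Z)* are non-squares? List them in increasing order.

Square k = 1,…,20 (k and 41−k give the same square):
1²=1, 2²=4, 3²=9, 4²=16, 5²=25, 6²=36, 7²≡8, 8²≡23, 9²≡40, 10²≡18, 11²≡39, 12²≡21, 13²≡5, 14²≡32, 15²≡20, 16²≡10, 17²≡2, 18²≡37, 19²≡33, 20²≡31 (mod 41).
The residues are {1, 2, 4, 5, 8, 9, 10, 16, 18, 20, 21, 23, 25, 31, 32, 33, 36, 37, 39, 40}; the non-residues are the remaining 20 nonzero classes.

3, 6, 7, 11, 12, 13, 14, 15, 17, 19, 22, 24, 26, 27, 28, 29, 30, 34, 35, 38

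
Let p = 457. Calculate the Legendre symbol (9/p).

1

Euler's criterion: (9/457) ≡ 9^228 (mod 457).
9^2 ≡ 81 (mod 457)
9^4 ≡ 163 (mod 457)
9^8 ≡ 63 (mod 457)
9^16 ≡ 313 (mod 457)
9^32 ≡ 171 (mod 457)
9^64 ≡ 450 (mod 457)
9^128 ≡ 49 (mod 457)
9^228 = 9^(128+64+32+4) ≡ 1 (mod 457).
Result is 1, so (9/457) = 1.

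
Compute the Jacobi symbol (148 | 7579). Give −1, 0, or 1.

Pull out 2^2: since 7579 ≡ 3 (mod 8), (2/7579) = -1, so (2/7579)^2 = +1.
Reciprocity: 37 ≡ 1 and 7579 ≡ 3 (mod 4), so (37/7579) = +(7579/37).
Reduce top mod 37: now compute (31/37).
Reciprocity: 31 ≡ 3 and 37 ≡ 1 (mod 4), so (31/37) = +(37/31).
Reduce top mod 31: now compute (6/31).
Pull out 2: since 31 ≡ 7 (mod 8), (2/31) = +1.
Reciprocity: 3 ≡ 3 and 31 ≡ 3 (mod 4), so (3/31) = −(31/3).
Reduce top mod 3: now compute (1/3).
Reached (1/3) = 1. Collecting the sign flips along the way, the symbol is -1.

-1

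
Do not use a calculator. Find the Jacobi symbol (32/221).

Pull out 2^5: since 221 ≡ 5 (mod 8), (2/221) = -1, so (2/221)^5 = -1.
Reached (1/221) = 1. Collecting the sign flips along the way, the symbol is -1.

-1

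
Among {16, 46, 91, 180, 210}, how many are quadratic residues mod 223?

2

(16/223) = +1 → QR.
(46/223) = -1 → non-residue.
(91/223) = -1 → non-residue.
(180/223) = -1 → non-residue.
(210/223) = +1 → QR.
Total quadratic residues among the 5: 2.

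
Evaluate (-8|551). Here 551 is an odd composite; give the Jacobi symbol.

First reduce: -8 ≡ 543 (mod 551).
Reciprocity: 543 ≡ 3 and 551 ≡ 3 (mod 4), so (543/551) = −(551/543).
Reduce top mod 543: now compute (8/543).
Pull out 2^3: since 543 ≡ 7 (mod 8), (2/543) = +1, so (2/543)^3 = +1.
Reached (1/543) = 1. Collecting the sign flips along the way, the symbol is -1.

-1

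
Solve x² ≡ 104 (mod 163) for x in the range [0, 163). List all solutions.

Since 163 ≡ 3 (mod 4), a square root of 104 is 104^((163+1)/4) = 104^41 mod 163.
Repeated squaring: 104^2≡58, 104^4≡104, 104^8≡58, 104^16≡104, 104^32≡58 (mod 163).
104^41 = 104^(32+8+1) ≡ 58 (mod 163).
Check: 58² = 3364 ≡ 104 (mod 163). The two roots are 58 and 105.

58, 105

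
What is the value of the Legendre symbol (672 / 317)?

1

Euler's criterion: (672/317) ≡ 38^158 (mod 317).
38^2 ≡ 176 (mod 317)
38^4 ≡ 227 (mod 317)
38^8 ≡ 175 (mod 317)
38^16 ≡ 193 (mod 317)
38^32 ≡ 160 (mod 317)
38^64 ≡ 240 (mod 317)
38^128 ≡ 223 (mod 317)
38^158 = 38^(128+16+8+4+2) ≡ 1 (mod 317).
Result is 1, so (672/317) = 1.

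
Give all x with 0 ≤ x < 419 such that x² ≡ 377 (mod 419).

Since 419 ≡ 3 (mod 4), a square root of 377 is 377^((419+1)/4) = 377^105 mod 419.
Repeated squaring: 377^2≡88, 377^4≡202, 377^8≡161, 377^16≡362, 377^32≡316, 377^64≡134 (mod 419).
377^105 = 377^(64+32+8+1) ≡ 226 (mod 419).
Check: 226² = 51076 ≡ 377 (mod 419). The two roots are 193 and 226.

193, 226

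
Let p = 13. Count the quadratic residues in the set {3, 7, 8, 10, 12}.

3

(3/13) = +1 → QR.
(7/13) = -1 → non-residue.
(8/13) = -1 → non-residue.
(10/13) = +1 → QR.
(12/13) = +1 → QR.
Total quadratic residues among the 5: 3.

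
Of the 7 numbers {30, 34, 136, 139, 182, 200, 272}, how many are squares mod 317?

3

(30/317) = -1 → non-residue.
(34/317) = +1 → QR.
(136/317) = +1 → QR.
(139/317) = -1 → non-residue.
(182/317) = +1 → QR.
(200/317) = -1 → non-residue.
(272/317) = -1 → non-residue.
Total quadratic residues among the 7: 3.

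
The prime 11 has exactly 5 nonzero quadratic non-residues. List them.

2 6 7 8 10

Square k = 1,…,5 (k and 11−k give the same square):
1²=1, 2²=4, 3²=9, 4²≡5, 5²≡3 (mod 11).
The residues are {1, 3, 4, 5, 9}; the non-residues are the remaining 5 nonzero classes.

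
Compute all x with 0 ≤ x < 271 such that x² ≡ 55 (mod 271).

41, 230

Since 271 ≡ 3 (mod 4), a square root of 55 is 55^((271+1)/4) = 55^68 mod 271.
Repeated squaring: 55^2≡44, 55^4≡39, 55^8≡166, 55^16≡185, 55^32≡79, 55^64≡8 (mod 271).
55^68 = 55^(64+4) ≡ 41 (mod 271).
Check: 41² = 1681 ≡ 55 (mod 271). The two roots are 41 and 230.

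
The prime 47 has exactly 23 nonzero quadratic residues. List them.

1, 2, 3, 4, 6, 7, 8, 9, 12, 14, 16, 17, 18, 21, 24, 25, 27, 28, 32, 34, 36, 37, 42

Square k = 1,…,23 (k and 47−k give the same square):
1²=1, 2²=4, 3²=9, 4²=16, 5²=25, 6²=36, 7²≡2, 8²≡17, 9²≡34, 10²≡6, 11²≡27, 12²≡3, 13²≡28, 14²≡8, 15²≡37, 16²≡21, 17²≡7, 18²≡42, 19²≡32, 20²≡24, 21²≡18, 22²≡14, 23²≡12 (mod 47).
So the quadratic residues mod 47 are {1, 2, 3, 4, 6, 7, 8, 9, 12, 14, 16, 17, 18, 21, 24, 25, 27, 28, 32, 34, 36, 37, 42}.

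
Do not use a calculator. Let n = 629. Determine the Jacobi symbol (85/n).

Reciprocity: 85 ≡ 1 and 629 ≡ 1 (mod 4), so (85/629) = +(629/85).
Reduce top mod 85: now compute (34/85).
Pull out 2: since 85 ≡ 5 (mod 8), (2/85) = -1.
Reciprocity: 17 ≡ 1 and 85 ≡ 1 (mod 4), so (17/85) = +(85/17).
Reduce top mod 17: now compute (0/17).
Top reduces to 0: gcd > 1, so the symbol is 0.

0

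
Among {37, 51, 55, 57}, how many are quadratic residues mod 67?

2

(37/67) = +1 → QR.
(51/67) = -1 → non-residue.
(55/67) = +1 → QR.
(57/67) = -1 → non-residue.
Total quadratic residues among the 4: 2.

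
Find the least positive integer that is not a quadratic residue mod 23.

(2/23) = +1, so 2 is a residue.
(3/23) = +1, so 3 is a residue.
(4/23) = +1, so 4 is a residue.
(5/23) = −1, so 5 is the smallest positive non-residue mod 23.

5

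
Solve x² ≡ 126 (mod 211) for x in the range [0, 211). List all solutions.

Since 211 ≡ 3 (mod 4), a square root of 126 is 126^((211+1)/4) = 126^53 mod 211.
Repeated squaring: 126^2≡51, 126^4≡69, 126^8≡119, 126^16≡24, 126^32≡154 (mod 211).
126^53 = 126^(32+16+4+1) ≡ 45 (mod 211).
Check: 45² = 2025 ≡ 126 (mod 211). The two roots are 45 and 166.

45, 166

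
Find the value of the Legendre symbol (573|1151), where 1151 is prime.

-1

Euler's criterion: (573/1151) ≡ 573^575 (mod 1151).
573^2 ≡ 294 (mod 1151)
573^4 ≡ 111 (mod 1151)
573^8 ≡ 811 (mod 1151)
573^16 ≡ 500 (mod 1151)
573^32 ≡ 233 (mod 1151)
573^64 ≡ 192 (mod 1151)
573^128 ≡ 32 (mod 1151)
573^256 ≡ 1024 (mod 1151)
573^512 ≡ 15 (mod 1151)
573^575 = 573^(512+32+16+8+4+2+1) ≡ 1150 (mod 1151).
Result is 1150 ≡ −1, so (573/1151) = −1.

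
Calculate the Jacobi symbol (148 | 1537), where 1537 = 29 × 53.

-1

Pull out 2^2: since 1537 ≡ 1 (mod 8), (2/1537) = +1, so (2/1537)^2 = +1.
Reciprocity: 37 ≡ 1 and 1537 ≡ 1 (mod 4), so (37/1537) = +(1537/37).
Reduce top mod 37: now compute (20/37).
Pull out 2^2: since 37 ≡ 5 (mod 8), (2/37) = -1, so (2/37)^2 = +1.
Reciprocity: 5 ≡ 1 and 37 ≡ 1 (mod 4), so (5/37) = +(37/5).
Reduce top mod 5: now compute (2/5).
Pull out 2: since 5 ≡ 5 (mod 8), (2/5) = -1.
Reached (1/5) = 1. Collecting the sign flips along the way, the symbol is -1.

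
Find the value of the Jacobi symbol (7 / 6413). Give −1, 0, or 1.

1

Reciprocity: 7 ≡ 3 and 6413 ≡ 1 (mod 4), so (7/6413) = +(6413/7).
Reduce top mod 7: now compute (1/7).
Reached (1/7) = 1. Collecting the sign flips along the way, the symbol is +1.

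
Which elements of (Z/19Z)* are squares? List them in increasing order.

Square k = 1,…,9 (k and 19−k give the same square):
1²=1, 2²=4, 3²=9, 4²=16, 5²≡6, 6²≡17, 7²≡11, 8²≡7, 9²≡5 (mod 19).
So the quadratic residues mod 19 are {1, 4, 5, 6, 7, 9, 11, 16, 17}.

1 4 5 6 7 9 11 16 17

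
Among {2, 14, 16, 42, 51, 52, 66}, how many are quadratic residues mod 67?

(2/67) = -1 → non-residue.
(14/67) = +1 → QR.
(16/67) = +1 → QR.
(42/67) = -1 → non-residue.
(51/67) = -1 → non-residue.
(52/67) = -1 → non-residue.
(66/67) = -1 → non-residue.
Total quadratic residues among the 7: 2.

2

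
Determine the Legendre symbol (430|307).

-1

Euler's criterion: (430/307) ≡ 123^153 (mod 307).
123^2 ≡ 86 (mod 307)
123^4 ≡ 28 (mod 307)
123^8 ≡ 170 (mod 307)
123^16 ≡ 42 (mod 307)
123^32 ≡ 229 (mod 307)
123^64 ≡ 251 (mod 307)
123^128 ≡ 66 (mod 307)
123^153 = 123^(128+16+8+1) ≡ 306 (mod 307).
Result is 306 ≡ −1, so (430/307) = −1.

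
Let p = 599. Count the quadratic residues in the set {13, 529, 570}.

(13/599) = +1 → QR.
(529/599) = +1 → QR.
(570/599) = +1 → QR.
Total quadratic residues among the 3: 3.

3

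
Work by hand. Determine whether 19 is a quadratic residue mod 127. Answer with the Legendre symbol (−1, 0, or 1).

1

Reciprocity: 19 ≡ 3 and 127 ≡ 3 (mod 4), so (19/127) = −(127/19).
Reduce top mod 19: now compute (13/19).
Reciprocity: 13 ≡ 1 and 19 ≡ 3 (mod 4), so (13/19) = +(19/13).
Reduce top mod 13: now compute (6/13).
Pull out 2: since 13 ≡ 5 (mod 8), (2/13) = -1.
Reciprocity: 3 ≡ 3 and 13 ≡ 1 (mod 4), so (3/13) = +(13/3).
Reduce top mod 3: now compute (1/3).
Reached (1/3) = 1. Collecting the sign flips along the way, the symbol is +1.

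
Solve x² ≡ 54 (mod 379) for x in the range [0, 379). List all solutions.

Since 379 ≡ 3 (mod 4), a square root of 54 is 54^((379+1)/4) = 54^95 mod 379.
Repeated squaring: 54^2≡263, 54^4≡191, 54^8≡97, 54^16≡313, 54^32≡187, 54^64≡101 (mod 379).
54^95 = 54^(64+16+8+4+2+1) ≡ 62 (mod 379).
Check: 62² = 3844 ≡ 54 (mod 379). The two roots are 62 and 317.

62, 317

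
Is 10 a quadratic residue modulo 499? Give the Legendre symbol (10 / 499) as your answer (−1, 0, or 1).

Euler's criterion: (10/499) ≡ 10^249 (mod 499).
10^2 ≡ 100 (mod 499)
10^4 ≡ 20 (mod 499)
10^8 ≡ 400 (mod 499)
10^16 ≡ 320 (mod 499)
10^32 ≡ 105 (mod 499)
10^64 ≡ 47 (mod 499)
10^128 ≡ 213 (mod 499)
10^249 = 10^(128+64+32+16+8+1) ≡ 498 (mod 499).
Result is 498 ≡ −1, so (10/499) = −1.

-1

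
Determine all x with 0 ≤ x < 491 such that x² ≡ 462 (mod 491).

38, 453

Since 491 ≡ 3 (mod 4), a square root of 462 is 462^((491+1)/4) = 462^123 mod 491.
Repeated squaring: 462^2≡350, 462^4≡241, 462^8≡143, 462^16≡318, 462^32≡469, 462^64≡484 (mod 491).
462^123 = 462^(64+32+16+8+2+1) ≡ 38 (mod 491).
Check: 38² = 1444 ≡ 462 (mod 491). The two roots are 38 and 453.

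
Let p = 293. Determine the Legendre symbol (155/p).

Euler's criterion: (155/293) ≡ 155^146 (mod 293).
155^2 ≡ 292 (mod 293)
155^4 ≡ 1 (mod 293)
155^8 ≡ 1 (mod 293)
155^16 ≡ 1 (mod 293)
155^32 ≡ 1 (mod 293)
155^64 ≡ 1 (mod 293)
155^128 ≡ 1 (mod 293)
155^146 = 155^(128+16+2) ≡ 292 (mod 293).
Result is 292 ≡ −1, so (155/293) = −1.

-1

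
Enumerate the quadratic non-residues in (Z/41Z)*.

3 6 7 11 12 13 14 15 17 19 22 24 26 27 28 29 30 34 35 38

Square k = 1,…,20 (k and 41−k give the same square):
1²=1, 2²=4, 3²=9, 4²=16, 5²=25, 6²=36, 7²≡8, 8²≡23, 9²≡40, 10²≡18, 11²≡39, 12²≡21, 13²≡5, 14²≡32, 15²≡20, 16²≡10, 17²≡2, 18²≡37, 19²≡33, 20²≡31 (mod 41).
The residues are {1, 2, 4, 5, 8, 9, 10, 16, 18, 20, 21, 23, 25, 31, 32, 33, 36, 37, 39, 40}; the non-residues are the remaining 20 nonzero classes.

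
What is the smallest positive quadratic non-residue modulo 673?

5

(2/673) = +1, so 2 is a residue.
(3/673) = +1, so 3 is a residue.
(4/673) = +1, so 4 is a residue.
(5/673) = −1, so 5 is the smallest positive non-residue mod 673.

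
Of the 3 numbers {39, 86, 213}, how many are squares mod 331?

(39/331) = +1 → QR.
(86/331) = -1 → non-residue.
(213/331) = -1 → non-residue.
Total quadratic residues among the 3: 1.

1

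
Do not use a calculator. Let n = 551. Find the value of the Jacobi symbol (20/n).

1

Pull out 2^2: since 551 ≡ 7 (mod 8), (2/551) = +1, so (2/551)^2 = +1.
Reciprocity: 5 ≡ 1 and 551 ≡ 3 (mod 4), so (5/551) = +(551/5).
Reduce top mod 5: now compute (1/5).
Reached (1/5) = 1. Collecting the sign flips along the way, the symbol is +1.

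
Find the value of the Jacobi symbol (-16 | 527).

-1

First reduce: -16 ≡ 511 (mod 527).
Reciprocity: 511 ≡ 3 and 527 ≡ 3 (mod 4), so (511/527) = −(527/511).
Reduce top mod 511: now compute (16/511).
Pull out 2^4: since 511 ≡ 7 (mod 8), (2/511) = +1, so (2/511)^4 = +1.
Reached (1/511) = 1. Collecting the sign flips along the way, the symbol is -1.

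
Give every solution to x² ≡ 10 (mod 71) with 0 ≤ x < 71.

9, 62

Since 71 ≡ 3 (mod 4), a square root of 10 is 10^((71+1)/4) = 10^18 mod 71.
Repeated squaring: 10^2≡29, 10^4≡60, 10^8≡50, 10^16≡15 (mod 71).
10^18 = 10^(16+2) ≡ 9 (mod 71).
Check: 9² = 81 ≡ 10 (mod 71). The two roots are 9 and 62.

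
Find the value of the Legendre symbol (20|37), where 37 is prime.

-1

Pull out 2^2: since 37 ≡ 5 (mod 8), (2/37) = -1, so (2/37)^2 = +1.
Reciprocity: 5 ≡ 1 and 37 ≡ 1 (mod 4), so (5/37) = +(37/5).
Reduce top mod 5: now compute (2/5).
Pull out 2: since 5 ≡ 5 (mod 8), (2/5) = -1.
Reached (1/5) = 1. Collecting the sign flips along the way, the symbol is -1.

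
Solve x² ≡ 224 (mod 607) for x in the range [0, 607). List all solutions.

Since 607 ≡ 3 (mod 4), a square root of 224 is 224^((607+1)/4) = 224^152 mod 607.
Repeated squaring: 224^2≡402, 224^4≡142, 224^8≡133, 224^16≡86, 224^32≡112, 224^64≡404, 224^128≡540 (mod 607).
224^152 = 224^(128+16+8) ≡ 295 (mod 607).
Check: 295² = 87025 ≡ 224 (mod 607). The two roots are 295 and 312.

295, 312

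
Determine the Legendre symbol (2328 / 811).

1

First reduce: 2328 ≡ 706 (mod 811).
Pull out 2: since 811 ≡ 3 (mod 8), (2/811) = -1.
Reciprocity: 353 ≡ 1 and 811 ≡ 3 (mod 4), so (353/811) = +(811/353).
Reduce top mod 353: now compute (105/353).
Reciprocity: 105 ≡ 1 and 353 ≡ 1 (mod 4), so (105/353) = +(353/105).
Reduce top mod 105: now compute (38/105).
Pull out 2: since 105 ≡ 1 (mod 8), (2/105) = +1.
Reciprocity: 19 ≡ 3 and 105 ≡ 1 (mod 4), so (19/105) = +(105/19).
Reduce top mod 19: now compute (10/19).
Pull out 2: since 19 ≡ 3 (mod 8), (2/19) = -1.
Reciprocity: 5 ≡ 1 and 19 ≡ 3 (mod 4), so (5/19) = +(19/5).
Reduce top mod 5: now compute (4/5).
Pull out 2^2: since 5 ≡ 5 (mod 8), (2/5) = -1, so (2/5)^2 = +1.
Reached (1/5) = 1. Collecting the sign flips along the way, the symbol is +1.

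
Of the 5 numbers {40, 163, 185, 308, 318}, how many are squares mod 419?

(40/419) = -1 → non-residue.
(163/419) = -1 → non-residue.
(185/419) = +1 → QR.
(308/419) = -1 → non-residue.
(318/419) = +1 → QR.
Total quadratic residues among the 5: 2.

2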